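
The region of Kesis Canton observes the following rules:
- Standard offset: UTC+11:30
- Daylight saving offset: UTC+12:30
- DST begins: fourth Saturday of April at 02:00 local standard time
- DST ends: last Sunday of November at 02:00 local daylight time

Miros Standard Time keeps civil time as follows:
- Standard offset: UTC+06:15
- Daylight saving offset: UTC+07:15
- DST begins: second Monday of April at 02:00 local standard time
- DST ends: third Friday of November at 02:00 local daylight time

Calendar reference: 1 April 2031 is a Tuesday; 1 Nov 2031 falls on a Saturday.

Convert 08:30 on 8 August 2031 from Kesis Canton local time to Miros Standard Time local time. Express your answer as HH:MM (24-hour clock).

03:15

1 April 2031 is a Tuesday, so the first Saturday is April 5 and the fourth is April 26.
1 November 2031 is a Saturday, so Sundays fall on 2, 9, 16, 23, 30; the last is November 30.
8 August 2031 lies within the daylight-saving period (26 April – 30 November), so Kesis Canton is on daylight time, UTC+12:30.
08:30 Kesis Canton − 12h30m = 20:00 UTC (rolling into the previous day, 7 August 2031).
1 April 2031 is a Tuesday, so the first Monday is April 7 and the second is April 14.
1 November 2031 is a Saturday, so the first Friday is November 7 and the third is November 21.
At the standard offset (UTC+06:15), 20:00 UTC + 6h15m = 02:15 Miros Standard Time standard time (rolling into the next day, 8 August 2031).
The standard-time date in Miros Standard Time, 8 August 2031, lies within the daylight-saving period (14 April – 21 November), so Miros Standard Time is on daylight time, UTC+07:15.
20:00 UTC + 7h15m = 03:15 Miros Standard Time (rolling into the next day, 8 August 2031).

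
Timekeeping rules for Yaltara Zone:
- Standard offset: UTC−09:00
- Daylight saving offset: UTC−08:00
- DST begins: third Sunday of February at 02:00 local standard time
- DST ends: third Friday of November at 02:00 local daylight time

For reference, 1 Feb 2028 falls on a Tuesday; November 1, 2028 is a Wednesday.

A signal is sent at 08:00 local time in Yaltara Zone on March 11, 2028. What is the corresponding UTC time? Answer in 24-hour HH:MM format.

16:00

1 February 2028 is a Tuesday, so the first Sunday is February 6 and the third is February 20.
1 November 2028 is a Wednesday, so the first Friday is November 3 and the third is November 17.
March 11, 2028 lies within the daylight-saving period (20 February – 17 November), so Yaltara Zone is on daylight time, UTC−08:00.
08:00 local + 8h = 16:00 UTC.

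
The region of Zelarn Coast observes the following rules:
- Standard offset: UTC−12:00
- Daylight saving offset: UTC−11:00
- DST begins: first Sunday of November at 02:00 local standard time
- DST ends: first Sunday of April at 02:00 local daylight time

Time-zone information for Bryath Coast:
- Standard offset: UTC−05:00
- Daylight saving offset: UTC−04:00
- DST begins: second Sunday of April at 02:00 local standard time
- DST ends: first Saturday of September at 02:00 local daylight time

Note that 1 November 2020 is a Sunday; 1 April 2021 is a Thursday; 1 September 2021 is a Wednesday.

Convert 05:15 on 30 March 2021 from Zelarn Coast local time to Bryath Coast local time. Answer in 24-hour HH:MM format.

11:15

1 November 2020 is a Sunday, so the first Sunday is November 1.
1 April 2021 is a Thursday, so the first Sunday is April 4.
30 March 2021 lies within the daylight-saving period (1 November 2020 – 4 April 2021), so Zelarn Coast is on daylight time, UTC−11:00.
05:15 Zelarn Coast + 11h = 16:15 UTC.
1 April 2021 is a Thursday, so the first Sunday is April 4 and the second is April 11.
1 September 2021 is a Wednesday, so the first Saturday is September 4.
At the standard offset (UTC−05:00), 16:15 UTC − 5h = 11:15 Bryath Coast standard time.
The standard-time date in Bryath Coast, 30 March 2021, does not fall between 11 April and 4 September, so daylight saving is not in effect and Bryath Coast is at UTC−05:00.
16:15 UTC − 5h = 11:15 Bryath Coast.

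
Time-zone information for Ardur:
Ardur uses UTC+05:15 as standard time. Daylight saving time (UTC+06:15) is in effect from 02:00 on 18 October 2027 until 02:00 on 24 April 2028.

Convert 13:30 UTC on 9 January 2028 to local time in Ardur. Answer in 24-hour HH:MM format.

At the standard offset (UTC+05:15), 13:30 UTC + 5h15m = 18:45 Ardur standard time.
The standard-time date in Ardur, 9 January 2028, lies within the daylight-saving period (18 October 2027 – 24 April 2028), so Ardur is on daylight time, UTC+06:15.
13:30 UTC + 6h15m = 19:45 local.

19:45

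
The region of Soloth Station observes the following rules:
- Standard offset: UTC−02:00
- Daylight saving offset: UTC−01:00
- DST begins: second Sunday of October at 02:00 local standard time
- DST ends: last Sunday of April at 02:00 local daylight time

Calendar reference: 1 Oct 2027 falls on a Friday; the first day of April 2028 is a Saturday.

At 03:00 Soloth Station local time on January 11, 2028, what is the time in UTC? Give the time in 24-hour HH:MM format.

1 October 2027 is a Friday, so the first Sunday is October 3 and the second is October 10.
1 April 2028 is a Saturday, so Sundays fall on 2, 9, 16, 23, 30; the last is April 30.
Daylight saving runs 10 October 2027 – 30 April 2028; January 11, 2028 is inside that window, so Soloth Station is at UTC−01:00.
03:00 local + 1h = 04:00 UTC.

04:00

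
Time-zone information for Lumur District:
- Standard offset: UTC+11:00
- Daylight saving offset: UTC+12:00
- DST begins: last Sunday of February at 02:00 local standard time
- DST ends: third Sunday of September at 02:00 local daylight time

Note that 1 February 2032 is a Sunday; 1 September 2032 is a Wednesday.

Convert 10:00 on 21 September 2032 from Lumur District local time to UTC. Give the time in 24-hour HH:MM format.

23:00

1 February 2032 is a Sunday, so Sundays fall on 1, 8, 15, 22, 29; the last is February 29.
1 September 2032 is a Wednesday, so the first Sunday is September 5 and the third is September 19.
21 September 2032 does not fall between 29 February and 19 September, so daylight saving is not in effect and Lumur District is at UTC+11:00.
10:00 local − 11h = 23:00 UTC (rolling into the previous day, 20 September 2032).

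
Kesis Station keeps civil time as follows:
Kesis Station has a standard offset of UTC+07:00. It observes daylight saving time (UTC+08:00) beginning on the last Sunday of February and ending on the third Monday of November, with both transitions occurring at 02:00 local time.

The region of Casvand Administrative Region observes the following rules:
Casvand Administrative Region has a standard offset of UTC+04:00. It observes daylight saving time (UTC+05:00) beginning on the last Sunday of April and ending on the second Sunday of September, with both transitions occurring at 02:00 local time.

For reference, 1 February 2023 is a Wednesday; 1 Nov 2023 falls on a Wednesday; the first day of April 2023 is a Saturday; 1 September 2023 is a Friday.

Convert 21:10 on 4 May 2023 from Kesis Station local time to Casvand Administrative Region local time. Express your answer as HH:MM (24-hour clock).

1 February 2023 is a Wednesday, so Sundays fall on 5, 12, 19, 26; the last is February 26.
1 November 2023 is a Wednesday, so the first Monday is November 6 and the third is November 20.
4 May 2023 falls between 26 February and 20 November, so daylight saving is in effect and Kesis Station is at UTC+08:00.
21:10 Kesis Station − 8h = 13:10 UTC.
1 April 2023 is a Saturday, so Sundays fall on 2, 9, 16, 23, 30; the last is April 30.
1 September 2023 is a Friday, so the first Sunday is September 3 and the second is September 10.
At the standard offset (UTC+04:00), 13:10 UTC + 4h = 17:10 Casvand Administrative Region standard time.
The standard-time date in Casvand Administrative Region, 4 May 2023, lies within the daylight-saving period (30 April – 10 September), so Casvand Administrative Region is on daylight time, UTC+05:00.
13:10 UTC + 5h = 18:10 Casvand Administrative Region.

18:10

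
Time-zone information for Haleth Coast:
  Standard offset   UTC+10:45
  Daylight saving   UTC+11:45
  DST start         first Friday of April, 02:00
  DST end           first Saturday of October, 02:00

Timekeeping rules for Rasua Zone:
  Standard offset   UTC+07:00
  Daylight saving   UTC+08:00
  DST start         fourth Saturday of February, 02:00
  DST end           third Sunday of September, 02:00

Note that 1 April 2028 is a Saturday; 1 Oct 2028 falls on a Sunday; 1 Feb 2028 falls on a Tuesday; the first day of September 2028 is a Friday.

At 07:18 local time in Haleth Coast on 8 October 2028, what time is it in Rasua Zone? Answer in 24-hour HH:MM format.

1 April 2028 is a Saturday, so the first Friday is April 7.
1 October 2028 is a Sunday, so the first Saturday is October 7.
8 October 2028 is outside the daylight-saving period (7 April – 7 October), so Haleth Coast is on standard time, UTC+10:45.
07:18 Haleth Coast − 10h45m = 20:33 UTC (rolling into the previous day, 7 October 2028).
1 February 2028 is a Tuesday, so the first Saturday is February 5 and the fourth is February 26.
1 September 2028 is a Friday, so the first Sunday is September 3 and the third is September 17.
At the standard offset (UTC+07:00), 20:33 UTC + 7h = 03:33 Rasua Zone standard time (rolling into the next day, 8 October 2028).
The standard-time date in Rasua Zone, 8 October 2028, is outside the daylight-saving period (26 February – 17 September), so Rasua Zone is on standard time, UTC+07:00.
20:33 UTC + 7h = 03:33 Rasua Zone (rolling into the next day, 8 October 2028).

03:33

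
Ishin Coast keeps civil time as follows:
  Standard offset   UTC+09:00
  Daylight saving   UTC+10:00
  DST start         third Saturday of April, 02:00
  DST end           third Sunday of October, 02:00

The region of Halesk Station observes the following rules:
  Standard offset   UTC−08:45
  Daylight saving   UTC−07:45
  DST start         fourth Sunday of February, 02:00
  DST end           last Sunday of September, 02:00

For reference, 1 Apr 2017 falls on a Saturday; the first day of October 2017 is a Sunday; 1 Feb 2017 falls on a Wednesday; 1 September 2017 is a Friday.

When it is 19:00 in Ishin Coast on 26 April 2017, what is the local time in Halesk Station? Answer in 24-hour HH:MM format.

1 April 2017 is a Saturday, so the first Saturday is April 1 and the third is April 15.
1 October 2017 is a Sunday, so the first Sunday is October 1 and the third is October 15.
Daylight saving runs 15 April – 15 October; 26 April 2017 is inside that window, so Ishin Coast is at UTC+10:00.
19:00 Ishin Coast − 10h = 09:00 UTC.
1 February 2017 is a Wednesday, so the first Sunday is February 5 and the fourth is February 26.
1 September 2017 is a Friday, so Sundays fall on 3, 10, 17, 24; the last is September 24.
At the standard offset (UTC−08:45), 09:00 UTC − 8h45m = 00:15 Halesk Station standard time.
Daylight saving runs 26 February – 24 September; the standard-time date in Halesk Station, 26 April 2017, is inside that window, so Halesk Station is at UTC−07:45.
09:00 UTC − 7h45m = 01:15 Halesk Station.

01:15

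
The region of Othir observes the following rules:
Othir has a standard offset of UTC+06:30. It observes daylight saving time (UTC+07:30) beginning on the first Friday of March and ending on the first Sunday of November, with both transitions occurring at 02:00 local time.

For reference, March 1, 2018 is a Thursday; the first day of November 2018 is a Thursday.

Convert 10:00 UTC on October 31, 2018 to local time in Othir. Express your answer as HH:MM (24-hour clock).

1 March 2018 is a Thursday, so the first Friday is March 2.
1 November 2018 is a Thursday, so the first Sunday is November 4.
At the standard offset (UTC+06:30), 10:00 UTC + 6h30m = 16:30 Othir standard time.
The standard-time date in Othir, October 31, 2018, lies within the daylight-saving period (2 March – 4 November), so Othir is on daylight time, UTC+07:30.
10:00 UTC + 7h30m = 17:30 local.

17:30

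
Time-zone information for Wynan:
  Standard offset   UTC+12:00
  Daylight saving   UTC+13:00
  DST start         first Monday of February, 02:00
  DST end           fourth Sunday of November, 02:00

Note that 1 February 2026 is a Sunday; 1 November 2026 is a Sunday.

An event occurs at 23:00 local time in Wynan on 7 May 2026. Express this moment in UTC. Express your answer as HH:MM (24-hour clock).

10:00

1 February 2026 is a Sunday, so the first Monday is February 2.
1 November 2026 is a Sunday, so the first Sunday is November 1 and the fourth is November 22.
7 May 2026 falls between 2 February and 22 November, so daylight saving is in effect and Wynan is at UTC+13:00.
23:00 local − 13h = 10:00 UTC.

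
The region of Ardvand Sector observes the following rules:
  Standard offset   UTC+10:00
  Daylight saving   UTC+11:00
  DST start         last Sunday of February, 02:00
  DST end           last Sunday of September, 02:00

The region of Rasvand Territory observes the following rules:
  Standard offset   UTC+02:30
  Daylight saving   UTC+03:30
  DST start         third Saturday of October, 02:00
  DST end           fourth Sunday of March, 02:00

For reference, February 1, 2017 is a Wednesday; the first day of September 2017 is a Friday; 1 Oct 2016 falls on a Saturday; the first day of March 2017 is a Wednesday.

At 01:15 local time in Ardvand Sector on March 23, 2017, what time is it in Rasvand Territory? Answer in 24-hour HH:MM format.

1 February 2017 is a Wednesday, so Sundays fall on 5, 12, 19, 26; the last is February 26.
1 September 2017 is a Friday, so Sundays fall on 3, 10, 17, 24; the last is September 24.
March 23, 2017 falls between 26 February and 24 September, so daylight saving is in effect and Ardvand Sector is at UTC+11:00.
01:15 Ardvand Sector − 11h = 14:15 UTC (rolling into the previous day, 22 March 2017).
1 October 2016 is a Saturday, so the first Saturday is October 1 and the third is October 15.
1 March 2017 is a Wednesday, so the first Sunday is March 5 and the fourth is March 26.
At the standard offset (UTC+02:30), 14:15 UTC + 2h30m = 16:45 Rasvand Territory standard time.
Daylight saving runs 15 October 2016 – 26 March 2017; the standard-time date in Rasvand Territory, March 22, 2017, is inside that window, so Rasvand Territory is at UTC+03:30.
14:15 UTC + 3h30m = 17:45 Rasvand Territory.

17:45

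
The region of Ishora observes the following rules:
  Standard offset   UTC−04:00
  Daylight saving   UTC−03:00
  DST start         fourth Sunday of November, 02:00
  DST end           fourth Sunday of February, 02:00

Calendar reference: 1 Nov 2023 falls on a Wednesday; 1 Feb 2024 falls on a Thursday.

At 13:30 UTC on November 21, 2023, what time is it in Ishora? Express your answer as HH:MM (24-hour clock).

1 November 2023 is a Wednesday, so the first Sunday is November 5 and the fourth is November 26.
1 February 2024 is a Thursday, so the first Sunday is February 4 and the fourth is February 25.
At the standard offset (UTC−04:00), 13:30 UTC − 4h = 09:30 Ishora standard time.
Daylight saving runs 26 November 2023 – 25 February 2024; the standard-time date in Ishora, November 21, 2023, is outside that window, so Ishora is on standard time at UTC−04:00.
13:30 UTC − 4h = 09:30 local.

09:30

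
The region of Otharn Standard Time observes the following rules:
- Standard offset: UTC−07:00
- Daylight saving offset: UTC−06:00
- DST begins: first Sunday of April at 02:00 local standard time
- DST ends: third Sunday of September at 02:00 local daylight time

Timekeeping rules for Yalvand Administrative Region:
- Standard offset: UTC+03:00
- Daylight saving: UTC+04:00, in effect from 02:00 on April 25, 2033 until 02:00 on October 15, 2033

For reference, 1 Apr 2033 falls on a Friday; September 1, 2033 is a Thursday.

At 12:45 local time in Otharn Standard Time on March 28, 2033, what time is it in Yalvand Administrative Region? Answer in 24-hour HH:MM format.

22:45

1 April 2033 is a Friday, so the first Sunday is April 3.
1 September 2033 is a Thursday, so the first Sunday is September 4 and the third is September 18.
Daylight saving runs 3 April – 18 September; March 28, 2033 is outside that window, so Otharn Standard Time is on standard time at UTC−07:00.
12:45 Otharn Standard Time + 7h = 19:45 UTC.
At the standard offset (UTC+03:00), 19:45 UTC + 3h = 22:45 Yalvand Administrative Region standard time.
The standard-time date in Yalvand Administrative Region, March 28, 2033, is outside the daylight-saving period (25 April – 15 October), so Yalvand Administrative Region is on standard time, UTC+03:00.
19:45 UTC + 3h = 22:45 Yalvand Administrative Region.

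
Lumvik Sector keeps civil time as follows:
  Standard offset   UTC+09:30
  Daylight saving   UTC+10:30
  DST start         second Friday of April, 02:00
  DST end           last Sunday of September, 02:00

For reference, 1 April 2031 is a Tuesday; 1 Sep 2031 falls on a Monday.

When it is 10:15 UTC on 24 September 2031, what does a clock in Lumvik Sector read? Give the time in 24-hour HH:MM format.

1 April 2031 is a Tuesday, so the first Friday is April 4 and the second is April 11.
1 September 2031 is a Monday, so Sundays fall on 7, 14, 21, 28; the last is September 28.
At the standard offset (UTC+09:30), 10:15 UTC + 9h30m = 19:45 Lumvik Sector standard time.
The standard-time date in Lumvik Sector, 24 September 2031, falls between 11 April and 28 September, so daylight saving is in effect and Lumvik Sector is at UTC+10:30.
10:15 UTC + 10h30m = 20:45 local.

20:45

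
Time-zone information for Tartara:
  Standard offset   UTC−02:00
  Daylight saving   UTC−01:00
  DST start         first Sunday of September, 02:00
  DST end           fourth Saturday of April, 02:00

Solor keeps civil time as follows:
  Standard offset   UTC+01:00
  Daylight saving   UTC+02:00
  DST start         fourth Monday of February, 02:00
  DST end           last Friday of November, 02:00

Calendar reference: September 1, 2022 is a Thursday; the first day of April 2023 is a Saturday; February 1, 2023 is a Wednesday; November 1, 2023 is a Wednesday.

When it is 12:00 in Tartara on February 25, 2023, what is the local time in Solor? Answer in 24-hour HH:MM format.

1 September 2022 is a Thursday, so the first Sunday is September 4.
1 April 2023 is a Saturday, so the first Saturday is April 1 and the fourth is April 22.
February 25, 2023 falls between 4 September 2022 and 22 April 2023, so daylight saving is in effect and Tartara is at UTC−01:00.
12:00 Tartara + 1h = 13:00 UTC.
1 February 2023 is a Wednesday, so the first Monday is February 6 and the fourth is February 27.
1 November 2023 is a Wednesday, so Fridays fall on 3, 10, 17, 24; the last is November 24.
At the standard offset (UTC+01:00), 13:00 UTC + 1h = 14:00 Solor standard time.
Daylight saving runs 27 February – 24 November; the standard-time date in Solor, February 25, 2023, is outside that window, so Solor is on standard time at UTC+01:00.
13:00 UTC + 1h = 14:00 Solor.

14:00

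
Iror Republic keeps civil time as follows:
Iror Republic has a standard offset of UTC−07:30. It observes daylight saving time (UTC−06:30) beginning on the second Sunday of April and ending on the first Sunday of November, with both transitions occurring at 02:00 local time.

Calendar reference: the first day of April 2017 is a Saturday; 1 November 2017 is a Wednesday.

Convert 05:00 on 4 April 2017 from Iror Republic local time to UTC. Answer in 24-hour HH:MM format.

12:30

1 April 2017 is a Saturday, so the first Sunday is April 2 and the second is April 9.
1 November 2017 is a Wednesday, so the first Sunday is November 5.
4 April 2017 is outside the daylight-saving period (9 April – 5 November), so Iror Republic is on standard time, UTC−07:30.
05:00 local + 7h30m = 12:30 UTC.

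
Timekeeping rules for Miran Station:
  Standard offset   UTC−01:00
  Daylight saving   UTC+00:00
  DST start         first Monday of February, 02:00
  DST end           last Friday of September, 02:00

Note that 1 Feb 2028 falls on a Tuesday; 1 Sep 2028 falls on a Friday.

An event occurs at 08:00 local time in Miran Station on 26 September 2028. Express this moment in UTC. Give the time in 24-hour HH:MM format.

1 February 2028 is a Tuesday, so the first Monday is February 7.
1 September 2028 is a Friday, so Fridays fall on 1, 8, 15, 22, 29; the last is September 29.
26 September 2028 lies within the daylight-saving period (7 February – 29 September), so Miran Station is on daylight time, UTC+00:00.
08:00 local − 0h = 08:00 UTC.

08:00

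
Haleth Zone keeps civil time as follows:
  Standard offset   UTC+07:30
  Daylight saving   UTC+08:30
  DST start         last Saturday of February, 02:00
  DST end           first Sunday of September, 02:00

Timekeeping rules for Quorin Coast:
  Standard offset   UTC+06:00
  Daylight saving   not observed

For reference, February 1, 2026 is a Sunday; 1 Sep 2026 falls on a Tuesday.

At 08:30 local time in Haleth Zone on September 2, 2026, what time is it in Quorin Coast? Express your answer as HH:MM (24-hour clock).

06:00

1 February 2026 is a Sunday, so Saturdays fall on 7, 14, 21, 28; the last is February 28.
1 September 2026 is a Tuesday, so the first Sunday is September 6.
September 2, 2026 falls between 28 February and 6 September, so daylight saving is in effect and Haleth Zone is at UTC+08:30.
08:30 Haleth Zone − 8h30m = 00:00 UTC.
Quorin Coast stays on UTC+06:00 all year.
00:00 UTC + 6h = 06:00 Quorin Coast.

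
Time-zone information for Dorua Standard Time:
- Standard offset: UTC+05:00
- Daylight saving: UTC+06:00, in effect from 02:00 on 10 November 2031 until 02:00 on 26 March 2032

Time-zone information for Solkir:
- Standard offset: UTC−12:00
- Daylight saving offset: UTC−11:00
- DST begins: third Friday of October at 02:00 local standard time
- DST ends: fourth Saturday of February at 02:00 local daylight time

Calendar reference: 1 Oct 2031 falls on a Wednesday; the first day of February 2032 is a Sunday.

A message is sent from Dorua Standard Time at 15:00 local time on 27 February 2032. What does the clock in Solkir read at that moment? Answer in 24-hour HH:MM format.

22:00

Daylight saving runs 10 November 2031 – 26 March 2032; 27 February 2032 is inside that window, so Dorua Standard Time is at UTC+06:00.
15:00 Dorua Standard Time − 6h = 09:00 UTC.
1 October 2031 is a Wednesday, so the first Friday is October 3 and the third is October 17.
1 February 2032 is a Sunday, so the first Saturday is February 7 and the fourth is February 28.
At the standard offset (UTC−12:00), 09:00 UTC − 12h = 21:00 Solkir standard time (rolling into the previous day, 26 February 2032).
The standard-time date in Solkir, 26 February 2032, lies within the daylight-saving period (17 October 2031 – 28 February 2032), so Solkir is on daylight time, UTC−11:00.
09:00 UTC − 11h = 22:00 Solkir (rolling into the previous day, 26 February 2032).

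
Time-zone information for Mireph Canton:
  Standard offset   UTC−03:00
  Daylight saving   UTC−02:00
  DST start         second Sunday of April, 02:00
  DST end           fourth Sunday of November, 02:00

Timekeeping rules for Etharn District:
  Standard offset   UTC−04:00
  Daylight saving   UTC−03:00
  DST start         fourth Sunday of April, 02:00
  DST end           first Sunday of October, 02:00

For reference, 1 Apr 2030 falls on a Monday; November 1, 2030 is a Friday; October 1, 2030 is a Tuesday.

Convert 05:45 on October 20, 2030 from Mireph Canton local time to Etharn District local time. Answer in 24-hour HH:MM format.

1 April 2030 is a Monday, so the first Sunday is April 7 and the second is April 14.
1 November 2030 is a Friday, so the first Sunday is November 3 and the fourth is November 24.
October 20, 2030 falls between 14 April and 24 November, so daylight saving is in effect and Mireph Canton is at UTC−02:00.
05:45 Mireph Canton + 2h = 07:45 UTC.
1 April 2030 is a Monday, so the first Sunday is April 7 and the fourth is April 28.
1 October 2030 is a Tuesday, so the first Sunday is October 6.
At the standard offset (UTC−04:00), 07:45 UTC − 4h = 03:45 Etharn District standard time.
The standard-time date in Etharn District, October 20, 2030, is outside the daylight-saving period (28 April – 6 October), so Etharn District is on standard time, UTC−04:00.
07:45 UTC − 4h = 03:45 Etharn District.

03:45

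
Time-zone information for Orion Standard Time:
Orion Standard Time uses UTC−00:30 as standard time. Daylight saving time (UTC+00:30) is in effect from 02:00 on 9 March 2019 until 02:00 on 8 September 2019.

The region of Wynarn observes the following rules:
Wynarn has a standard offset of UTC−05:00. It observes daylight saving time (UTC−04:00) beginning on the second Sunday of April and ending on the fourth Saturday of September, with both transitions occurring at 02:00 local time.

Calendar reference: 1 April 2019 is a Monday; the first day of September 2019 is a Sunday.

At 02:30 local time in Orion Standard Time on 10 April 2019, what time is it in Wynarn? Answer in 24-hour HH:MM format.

21:00

10 April 2019 falls between 9 March and 8 September, so daylight saving is in effect and Orion Standard Time is at UTC+00:30.
02:30 Orion Standard Time − 0h30m = 02:00 UTC.
1 April 2019 is a Monday, so the first Sunday is April 7 and the second is April 14.
1 September 2019 is a Sunday, so the first Saturday is September 7 and the fourth is September 28.
At the standard offset (UTC−05:00), 02:00 UTC − 5h = 21:00 Wynarn standard time (rolling into the previous day, 9 April 2019).
Daylight saving runs 14 April – 28 September; the standard-time date in Wynarn, 9 April 2019, is outside that window, so Wynarn is on standard time at UTC−05:00.
02:00 UTC − 5h = 21:00 Wynarn (rolling into the previous day, 9 April 2019).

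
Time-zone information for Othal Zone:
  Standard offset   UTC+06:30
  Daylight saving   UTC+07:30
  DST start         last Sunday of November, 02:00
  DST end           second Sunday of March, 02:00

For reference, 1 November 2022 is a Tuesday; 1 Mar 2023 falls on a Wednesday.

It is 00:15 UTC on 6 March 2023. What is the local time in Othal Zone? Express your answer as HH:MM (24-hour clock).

1 November 2022 is a Tuesday, so Sundays fall on 6, 13, 20, 27; the last is November 27.
1 March 2023 is a Wednesday, so the first Sunday is March 5 and the second is March 12.
At the standard offset (UTC+06:30), 00:15 UTC + 6h30m = 06:45 Othal Zone standard time.
Daylight saving runs 27 November 2022 – 12 March 2023; the standard-time date in Othal Zone, 6 March 2023, is inside that window, so Othal Zone is at UTC+07:30.
00:15 UTC + 7h30m = 07:45 local.

07:45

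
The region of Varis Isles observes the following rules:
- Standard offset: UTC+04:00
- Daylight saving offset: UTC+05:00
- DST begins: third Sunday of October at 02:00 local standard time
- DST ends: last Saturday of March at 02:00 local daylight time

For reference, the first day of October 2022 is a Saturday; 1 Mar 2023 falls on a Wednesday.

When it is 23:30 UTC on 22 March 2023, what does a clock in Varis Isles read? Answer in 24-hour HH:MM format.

04:30

1 October 2022 is a Saturday, so the first Sunday is October 2 and the third is October 16.
1 March 2023 is a Wednesday, so Saturdays fall on 4, 11, 18, 25; the last is March 25.
At the standard offset (UTC+04:00), 23:30 UTC + 4h = 03:30 Varis Isles standard time (rolling into the next day, 23 March 2023).
The standard-time date in Varis Isles, 23 March 2023, falls between 16 October 2022 and 25 March 2023, so daylight saving is in effect and Varis Isles is at UTC+05:00.
23:30 UTC + 5h = 04:30 local (rolling into the next day, 23 March 2023).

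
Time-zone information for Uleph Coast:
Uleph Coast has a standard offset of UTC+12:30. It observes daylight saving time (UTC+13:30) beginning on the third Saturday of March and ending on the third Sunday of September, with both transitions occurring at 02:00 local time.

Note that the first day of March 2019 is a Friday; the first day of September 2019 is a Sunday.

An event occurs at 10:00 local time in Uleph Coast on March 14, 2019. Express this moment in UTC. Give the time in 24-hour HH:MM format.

21:30

1 March 2019 is a Friday, so the first Saturday is March 2 and the third is March 16.
1 September 2019 is a Sunday, so the first Sunday is September 1 and the third is September 15.
March 14, 2019 does not fall between 16 March and 15 September, so daylight saving is not in effect and Uleph Coast is at UTC+12:30.
10:00 local − 12h30m = 21:30 UTC (rolling into the previous day, 13 March 2019).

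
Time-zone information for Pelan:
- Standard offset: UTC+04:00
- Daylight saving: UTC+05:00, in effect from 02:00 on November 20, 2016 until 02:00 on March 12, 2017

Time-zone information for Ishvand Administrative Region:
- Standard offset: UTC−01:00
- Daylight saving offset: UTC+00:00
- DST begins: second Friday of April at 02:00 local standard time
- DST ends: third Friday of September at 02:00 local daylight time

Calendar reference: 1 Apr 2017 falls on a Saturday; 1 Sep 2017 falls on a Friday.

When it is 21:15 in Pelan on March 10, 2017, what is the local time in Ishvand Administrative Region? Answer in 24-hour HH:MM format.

March 10, 2017 lies within the daylight-saving period (20 November 2016 – 12 March 2017), so Pelan is on daylight time, UTC+05:00.
21:15 Pelan − 5h = 16:15 UTC.
1 April 2017 is a Saturday, so the first Friday is April 7 and the second is April 14.
1 September 2017 is a Friday, so the first Friday is September 1 and the third is September 15.
At the standard offset (UTC−01:00), 16:15 UTC − 1h = 15:15 Ishvand Administrative Region standard time.
Daylight saving runs 14 April – 15 September; the standard-time date in Ishvand Administrative Region, March 10, 2017, is outside that window, so Ishvand Administrative Region is on standard time at UTC−01:00.
16:15 UTC − 1h = 15:15 Ishvand Administrative Region.

15:15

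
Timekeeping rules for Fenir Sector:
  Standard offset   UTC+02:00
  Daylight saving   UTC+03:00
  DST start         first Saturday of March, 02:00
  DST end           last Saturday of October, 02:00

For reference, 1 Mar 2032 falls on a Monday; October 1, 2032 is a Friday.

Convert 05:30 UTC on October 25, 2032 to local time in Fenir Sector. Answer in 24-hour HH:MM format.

08:30

1 March 2032 is a Monday, so the first Saturday is March 6.
1 October 2032 is a Friday, so Saturdays fall on 2, 9, 16, 23, 30; the last is October 30.
At the standard offset (UTC+02:00), 05:30 UTC + 2h = 07:30 Fenir Sector standard time.
The standard-time date in Fenir Sector, October 25, 2032, lies within the daylight-saving period (6 March – 30 October), so Fenir Sector is on daylight time, UTC+03:00.
05:30 UTC + 3h = 08:30 local.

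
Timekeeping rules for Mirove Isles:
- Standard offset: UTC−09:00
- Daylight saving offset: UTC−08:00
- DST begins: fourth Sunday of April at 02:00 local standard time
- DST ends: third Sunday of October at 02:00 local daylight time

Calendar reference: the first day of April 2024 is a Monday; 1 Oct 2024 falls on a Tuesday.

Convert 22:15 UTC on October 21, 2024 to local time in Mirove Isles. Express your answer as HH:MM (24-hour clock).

1 April 2024 is a Monday, so the first Sunday is April 7 and the fourth is April 28.
1 October 2024 is a Tuesday, so the first Sunday is October 6 and the third is October 20.
At the standard offset (UTC−09:00), 22:15 UTC − 9h = 13:15 Mirove Isles standard time.
Daylight saving runs 28 April – 20 October; the standard-time date in Mirove Isles, October 21, 2024, is outside that window, so Mirove Isles is on standard time at UTC−09:00.
22:15 UTC − 9h = 13:15 local.

13:15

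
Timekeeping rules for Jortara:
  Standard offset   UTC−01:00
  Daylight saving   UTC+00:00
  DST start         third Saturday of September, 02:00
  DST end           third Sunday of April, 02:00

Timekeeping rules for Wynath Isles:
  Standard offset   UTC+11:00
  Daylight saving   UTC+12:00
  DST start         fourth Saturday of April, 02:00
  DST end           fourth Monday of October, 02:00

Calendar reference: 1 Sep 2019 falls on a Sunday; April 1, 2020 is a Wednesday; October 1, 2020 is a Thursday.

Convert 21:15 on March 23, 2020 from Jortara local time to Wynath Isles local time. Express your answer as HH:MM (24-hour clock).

1 September 2019 is a Sunday, so the first Saturday is September 7 and the third is September 21.
1 April 2020 is a Wednesday, so the first Sunday is April 5 and the third is April 19.
March 23, 2020 falls between 21 September 2019 and 19 April 2020, so daylight saving is in effect and Jortara is at UTC+00:00.
21:15 Jortara − 0h = 21:15 UTC.
1 April 2020 is a Wednesday, so the first Saturday is April 4 and the fourth is April 25.
1 October 2020 is a Thursday, so the first Monday is October 5 and the fourth is October 26.
At the standard offset (UTC+11:00), 21:15 UTC + 11h = 08:15 Wynath Isles standard time (rolling into the next day, 24 March 2020).
Daylight saving runs 25 April – 26 October; the standard-time date in Wynath Isles, March 24, 2020, is outside that window, so Wynath Isles is on standard time at UTC+11:00.
21:15 UTC + 11h = 08:15 Wynath Isles (rolling into the next day, 24 March 2020).

08:15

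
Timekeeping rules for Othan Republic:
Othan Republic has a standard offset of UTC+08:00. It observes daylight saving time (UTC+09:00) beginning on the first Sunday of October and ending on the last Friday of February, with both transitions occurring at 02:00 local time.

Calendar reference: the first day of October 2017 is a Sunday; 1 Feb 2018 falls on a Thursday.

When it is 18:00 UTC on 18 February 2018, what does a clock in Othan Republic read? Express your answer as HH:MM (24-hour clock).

03:00

1 October 2017 is a Sunday, so the first Sunday is October 1.
1 February 2018 is a Thursday, so Fridays fall on 2, 9, 16, 23; the last is February 23.
At the standard offset (UTC+08:00), 18:00 UTC + 8h = 02:00 Othan Republic standard time (rolling into the next day, 19 February 2018).
The standard-time date in Othan Republic, 19 February 2018, lies within the daylight-saving period (1 October 2017 – 23 February 2018), so Othan Republic is on daylight time, UTC+09:00.
18:00 UTC + 9h = 03:00 local (rolling into the next day, 19 February 2018).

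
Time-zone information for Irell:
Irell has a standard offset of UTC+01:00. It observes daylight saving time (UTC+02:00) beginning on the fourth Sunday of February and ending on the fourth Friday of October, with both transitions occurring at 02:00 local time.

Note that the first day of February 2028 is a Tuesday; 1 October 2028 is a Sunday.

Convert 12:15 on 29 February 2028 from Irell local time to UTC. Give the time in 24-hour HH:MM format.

10:15

1 February 2028 is a Tuesday, so the first Sunday is February 6 and the fourth is February 27.
1 October 2028 is a Sunday, so the first Friday is October 6 and the fourth is October 27.
Daylight saving runs 27 February – 27 October; 29 February 2028 is inside that window, so Irell is at UTC+02:00.
12:15 local − 2h = 10:15 UTC.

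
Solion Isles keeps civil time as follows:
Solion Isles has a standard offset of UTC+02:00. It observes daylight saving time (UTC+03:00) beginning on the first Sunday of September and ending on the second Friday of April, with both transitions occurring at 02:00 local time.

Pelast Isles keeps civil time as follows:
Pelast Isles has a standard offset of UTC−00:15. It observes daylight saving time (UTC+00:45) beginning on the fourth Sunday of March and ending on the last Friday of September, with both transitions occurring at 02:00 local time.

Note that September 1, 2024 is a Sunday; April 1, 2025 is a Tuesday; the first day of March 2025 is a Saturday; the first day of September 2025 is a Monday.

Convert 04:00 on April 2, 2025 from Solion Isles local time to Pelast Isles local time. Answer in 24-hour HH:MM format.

01:45

1 September 2024 is a Sunday, so the first Sunday is September 1.
1 April 2025 is a Tuesday, so the first Friday is April 4 and the second is April 11.
Daylight saving runs 1 September 2024 – 11 April 2025; April 2, 2025 is inside that window, so Solion Isles is at UTC+03:00.
04:00 Solion Isles − 3h = 01:00 UTC.
1 March 2025 is a Saturday, so the first Sunday is March 2 and the fourth is March 23.
1 September 2025 is a Monday, so Fridays fall on 5, 12, 19, 26; the last is September 26.
At the standard offset (UTC−00:15), 01:00 UTC − 0h15m = 00:45 Pelast Isles standard time.
The standard-time date in Pelast Isles, April 2, 2025, falls between 23 March and 26 September, so daylight saving is in effect and Pelast Isles is at UTC+00:45.
01:00 UTC + 0h45m = 01:45 Pelast Isles.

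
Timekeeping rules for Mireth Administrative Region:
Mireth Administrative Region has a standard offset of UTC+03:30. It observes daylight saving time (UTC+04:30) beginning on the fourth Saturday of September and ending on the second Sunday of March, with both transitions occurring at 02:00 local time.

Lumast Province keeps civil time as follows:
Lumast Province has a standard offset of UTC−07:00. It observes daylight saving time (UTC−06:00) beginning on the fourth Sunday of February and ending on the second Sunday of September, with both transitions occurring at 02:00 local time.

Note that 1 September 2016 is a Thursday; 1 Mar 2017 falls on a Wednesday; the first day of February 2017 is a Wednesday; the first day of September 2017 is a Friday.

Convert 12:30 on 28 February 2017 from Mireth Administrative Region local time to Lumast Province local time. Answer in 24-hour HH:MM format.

1 September 2016 is a Thursday, so the first Saturday is September 3 and the fourth is September 24.
1 March 2017 is a Wednesday, so the first Sunday is March 5 and the second is March 12.
Daylight saving runs 24 September 2016 – 12 March 2017; 28 February 2017 is inside that window, so Mireth Administrative Region is at UTC+04:30.
12:30 Mireth Administrative Region − 4h30m = 08:00 UTC.
1 February 2017 is a Wednesday, so the first Sunday is February 5 and the fourth is February 26.
1 September 2017 is a Friday, so the first Sunday is September 3 and the second is September 10.
At the standard offset (UTC−07:00), 08:00 UTC − 7h = 01:00 Lumast Province standard time.
The standard-time date in Lumast Province, 28 February 2017, falls between 26 February and 10 September, so daylight saving is in effect and Lumast Province is at UTC−06:00.
08:00 UTC − 6h = 02:00 Lumast Province.

02:00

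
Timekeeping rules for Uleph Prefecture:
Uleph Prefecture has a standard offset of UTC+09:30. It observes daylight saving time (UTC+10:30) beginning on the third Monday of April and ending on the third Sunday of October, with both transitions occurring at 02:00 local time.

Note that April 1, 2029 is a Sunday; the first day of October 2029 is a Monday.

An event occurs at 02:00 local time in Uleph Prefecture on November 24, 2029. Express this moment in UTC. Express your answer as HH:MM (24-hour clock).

1 April 2029 is a Sunday, so the first Monday is April 2 and the third is April 16.
1 October 2029 is a Monday, so the first Sunday is October 7 and the third is October 21.
November 24, 2029 does not fall between 16 April and 21 October, so daylight saving is not in effect and Uleph Prefecture is at UTC+09:30.
02:00 local − 9h30m = 16:30 UTC (rolling into the previous day, 23 November 2029).

16:30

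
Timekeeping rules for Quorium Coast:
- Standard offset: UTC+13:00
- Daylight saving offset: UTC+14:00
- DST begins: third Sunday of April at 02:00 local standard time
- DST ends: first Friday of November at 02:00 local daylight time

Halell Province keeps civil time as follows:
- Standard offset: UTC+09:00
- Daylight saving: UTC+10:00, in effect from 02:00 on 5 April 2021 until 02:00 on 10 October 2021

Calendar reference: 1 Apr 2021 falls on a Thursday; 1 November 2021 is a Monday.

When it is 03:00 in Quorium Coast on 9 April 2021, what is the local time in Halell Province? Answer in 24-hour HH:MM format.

00:00

1 April 2021 is a Thursday, so the first Sunday is April 4 and the third is April 18.
1 November 2021 is a Monday, so the first Friday is November 5.
9 April 2021 does not fall between 18 April and 5 November, so daylight saving is not in effect and Quorium Coast is at UTC+13:00.
03:00 Quorium Coast − 13h = 14:00 UTC (rolling into the previous day, 8 April 2021).
At the standard offset (UTC+09:00), 14:00 UTC + 9h = 23:00 Halell Province standard time.
Daylight saving runs 5 April – 10 October; the standard-time date in Halell Province, 8 April 2021, is inside that window, so Halell Province is at UTC+10:00.
14:00 UTC + 10h = 00:00 Halell Province (rolling into the next day, 9 April 2021).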